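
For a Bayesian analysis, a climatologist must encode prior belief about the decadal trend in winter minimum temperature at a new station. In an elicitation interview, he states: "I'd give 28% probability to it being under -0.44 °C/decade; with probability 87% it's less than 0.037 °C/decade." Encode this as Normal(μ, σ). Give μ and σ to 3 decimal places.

For Normal(μ,σ), the p-quantile is μ + z_p·σ. Here z_{0.28} = -0.5828, z_{0.87} = 1.126.
So -0.44 = μ − 0.5828σ and 0.037 = μ + 1.126σ.
Subtracting: σ = (0.037 − -0.44)/(1.126 − (-0.5828)) = 0.279.
Then μ = -0.44 − (-0.5828)·0.279 = -0.277.

μ = -0.277, σ = 0.279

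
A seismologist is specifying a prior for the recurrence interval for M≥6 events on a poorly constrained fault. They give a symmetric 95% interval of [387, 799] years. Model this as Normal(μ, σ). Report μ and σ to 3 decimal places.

A symmetric 95% interval runs μ ± z·σ with z = 1.96.
Half-width = 206, so σ = 206/1.96 = 105.104.
μ is the interval midpoint, 593.000.

μ = 593.000, σ = 105.104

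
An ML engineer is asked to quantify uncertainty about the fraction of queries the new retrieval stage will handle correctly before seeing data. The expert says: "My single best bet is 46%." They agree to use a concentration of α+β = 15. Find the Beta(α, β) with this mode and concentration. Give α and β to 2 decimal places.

α = 6.98, β = 8.02

For α,β > 1 the Beta mode is (α−1)/(α+β−2). With α+β = 15, the mode is (α−1)/13.
Set (α−1)/13 = 0.46 → α = 1 + 0.46·13 = 6.98.
β = 15 − α = 8.02.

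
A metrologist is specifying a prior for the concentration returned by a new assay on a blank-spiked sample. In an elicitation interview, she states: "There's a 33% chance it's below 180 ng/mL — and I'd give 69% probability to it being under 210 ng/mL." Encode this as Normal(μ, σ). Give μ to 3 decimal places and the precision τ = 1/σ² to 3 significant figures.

The p-quantile of Normal(μ,σ) is μ + z_p·σ, with z_{0.33} = -0.4399 and z_{0.69} = 0.4959.
Eliminate σ: μ = (z₂·x₁ − z₁·x₂)/(z₂ − z₁) = (0.4959·180 − (-0.4399)·210)/0.9358 = 194.103.
Then σ = (x₂ − x₁)/(z₂ − z₁) = (210 − 180)/0.9358 = 32.059.
Precision τ = 1/σ² = 1/32.06² = 0.000973.

μ = 194.103, τ = 0.000973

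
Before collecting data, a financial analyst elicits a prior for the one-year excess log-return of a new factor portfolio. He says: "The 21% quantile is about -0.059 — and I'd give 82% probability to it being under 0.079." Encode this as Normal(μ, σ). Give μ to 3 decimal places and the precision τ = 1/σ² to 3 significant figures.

μ = 0.006, τ = 156

For Normal(μ,σ), the p-quantile is μ + z_p·σ. Here z_{0.21} = -0.8064, z_{0.82} = 0.9154.
So -0.059 = μ − 0.8064σ and 0.079 = μ + 0.9154σ.
Subtracting: σ = (0.079 − -0.059)/(0.9154 − (-0.8064)) = 0.080.
Then μ = -0.059 − (-0.8064)·0.080 = 0.006.
Precision τ = 1/σ² = 1/0.08015² = 156.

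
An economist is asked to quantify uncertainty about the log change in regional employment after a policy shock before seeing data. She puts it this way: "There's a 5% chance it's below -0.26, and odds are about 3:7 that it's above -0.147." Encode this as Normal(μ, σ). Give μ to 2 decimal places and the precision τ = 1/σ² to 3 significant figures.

For Normal(μ,σ), the p-quantile is μ + z_p·σ. Here z_{0.05} = -1.645, z_{0.7} = 0.5244.
So -0.26 = μ − 1.645σ and -0.147 = μ + 0.5244σ.
Subtracting: σ = (-0.147 − -0.26)/(0.5244 − (-1.645)) = 0.05.
Then μ = -0.26 − (-1.645)·0.05 = -0.17.
Precision τ = 1/σ² = 1/0.05209² = 369.

μ = -0.17, τ = 369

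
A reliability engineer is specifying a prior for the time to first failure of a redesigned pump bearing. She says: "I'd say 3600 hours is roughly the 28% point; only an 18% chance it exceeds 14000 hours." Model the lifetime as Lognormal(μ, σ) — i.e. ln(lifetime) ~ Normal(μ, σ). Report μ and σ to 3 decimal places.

If T ~ Lognormal(μ,σ) then ln T ~ Normal(μ,σ), so the p-quantile of ln T is μ + z_p·σ.
ln(3600) = 8.189 and ln(14000) = 9.547; z_{0.28} = -0.5828, z_{0.82} = 0.9154.
σ = (9.547 − 8.189)/(0.9154 − (-0.5828)) = 0.906.
μ = 8.189 − (-0.5828)·0.906 = 8.717.

μ ≈ 8.717, σ ≈ 0.906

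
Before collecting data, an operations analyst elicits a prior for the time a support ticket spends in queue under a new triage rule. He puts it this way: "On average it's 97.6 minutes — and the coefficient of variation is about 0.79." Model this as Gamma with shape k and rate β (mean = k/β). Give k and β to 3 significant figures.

k ≈ 1.6, β ≈ 0.0164

For Gamma(k, rate β): mean = k/β, variance = k/β², so CV = 1/√k.
CV = 0.79, hence k = 1/CV² = 1.6.
Then β = k/mean = 1.6/97.6 = 0.0164.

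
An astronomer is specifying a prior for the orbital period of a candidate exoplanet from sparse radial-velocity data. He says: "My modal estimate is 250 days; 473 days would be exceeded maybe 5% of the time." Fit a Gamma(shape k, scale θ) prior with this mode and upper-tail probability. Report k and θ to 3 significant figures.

k ≈ 7.84, θ ≈ 36.6

Gamma(k,θ) with k>1 has mode (k−1)θ, so θ = 250/(k−1).
Need P(X < 473) = 0.95 with θ tied to k this way. Start at k = 2, θ = 250: P(X<473) ≈ 0.564.
Too low — raise k to concentrate. Iterating converges to k ≈ 7.84.
Then θ = 250/(7.84−1) ≈ 36.6.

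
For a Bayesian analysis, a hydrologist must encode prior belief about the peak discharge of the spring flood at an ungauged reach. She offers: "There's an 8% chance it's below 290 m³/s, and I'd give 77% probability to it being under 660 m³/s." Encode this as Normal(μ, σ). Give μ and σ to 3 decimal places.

μ = 532.489, σ = 172.581

For Normal(μ,σ), the p-quantile is μ + z_p·σ. Here z_{0.08} = -1.405, z_{0.77} = 0.7388.
So 290 = μ − 1.405σ and 660 = μ + 0.7388σ.
Subtracting: σ = (660 − 290)/(0.7388 − (-1.405)) = 172.581.
Then μ = 290 − (-1.405)·172.581 = 532.489.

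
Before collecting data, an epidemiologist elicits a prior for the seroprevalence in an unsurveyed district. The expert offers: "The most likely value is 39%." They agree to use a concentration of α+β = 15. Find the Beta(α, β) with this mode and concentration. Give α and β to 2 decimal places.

α = 6.07, β = 8.93

For α,β > 1 the Beta mode is (α−1)/(α+β−2). With α+β = 15, the mode is (α−1)/13.
Set (α−1)/13 = 0.39 → α = 1 + 0.39·13 = 6.07.
β = 15 − α = 8.93.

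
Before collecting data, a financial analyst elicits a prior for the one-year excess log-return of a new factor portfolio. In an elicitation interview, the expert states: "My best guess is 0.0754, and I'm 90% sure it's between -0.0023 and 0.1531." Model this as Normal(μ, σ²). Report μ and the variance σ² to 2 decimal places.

μ = 0.08, σ² = 0.00

A symmetric 90% interval runs μ ± z·σ with z = 1.645.
Half-width = 0.0777, so σ = 0.0777/1.645 = 0.047 and σ² = 0.00.
μ is the stated best guess, 0.08.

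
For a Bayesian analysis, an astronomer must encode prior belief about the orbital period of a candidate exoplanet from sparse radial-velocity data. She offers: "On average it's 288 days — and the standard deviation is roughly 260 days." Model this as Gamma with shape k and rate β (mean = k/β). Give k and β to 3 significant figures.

For Gamma(k, rate β): mean = k/β, variance = k/β², so CV = 1/√k.
CV = SD/mean = 260/288 = 0.9028, hence k = 1/CV² = 1.23.
Then β = k/mean = 1.23/288 = 0.00426.

k ≈ 1.23, β ≈ 0.00426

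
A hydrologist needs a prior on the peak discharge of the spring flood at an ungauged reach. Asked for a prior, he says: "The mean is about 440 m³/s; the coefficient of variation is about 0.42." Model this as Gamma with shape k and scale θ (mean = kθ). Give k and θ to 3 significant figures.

For Gamma(k, scale θ): mean = kθ, variance = kθ², so CV = 1/√k.
CV = 0.42, hence k = 1/CV² = 5.67.
Then θ = mean/k = 440/5.67 = 77.6.

k ≈ 5.67, θ ≈ 77.6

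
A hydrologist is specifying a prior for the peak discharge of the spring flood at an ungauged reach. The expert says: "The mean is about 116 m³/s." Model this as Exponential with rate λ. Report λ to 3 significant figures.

Exponential mean = 1/λ, so λ = 1/116.0 = 0.00862.

λ ≈ 0.00862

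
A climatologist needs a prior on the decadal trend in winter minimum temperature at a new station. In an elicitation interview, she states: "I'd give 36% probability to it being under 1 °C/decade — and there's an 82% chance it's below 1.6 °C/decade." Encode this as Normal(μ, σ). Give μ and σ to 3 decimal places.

The p-quantile of Normal(μ,σ) is μ + z_p·σ, with z_{0.36} = -0.3585 and z_{0.82} = 0.9154.
Eliminate σ: μ = (z₂·x₁ − z₁·x₂)/(z₂ − z₁) = (0.9154·1 − (-0.3585)·1.6)/1.274 = 1.169.
Then σ = (x₂ − x₁)/(z₂ − z₁) = (1.6 − 1)/1.274 = 0.471.

μ = 1.169, σ = 0.471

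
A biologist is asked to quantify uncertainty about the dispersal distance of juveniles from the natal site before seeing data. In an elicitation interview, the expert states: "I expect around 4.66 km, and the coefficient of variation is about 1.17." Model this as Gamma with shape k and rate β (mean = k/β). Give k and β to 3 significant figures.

For Gamma(k, rate β): mean = k/β, variance = k/β², so CV = 1/√k.
CV = 1.17, hence k = 1/CV² = 0.731.
Then β = k/mean = 0.731/4.66 = 0.157.

k ≈ 0.731, β ≈ 0.157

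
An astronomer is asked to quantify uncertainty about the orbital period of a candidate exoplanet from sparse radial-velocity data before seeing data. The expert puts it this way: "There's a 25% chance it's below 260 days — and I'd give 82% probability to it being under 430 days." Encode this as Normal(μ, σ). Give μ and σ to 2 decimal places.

The p-quantile of Normal(μ,σ) is μ + z_p·σ, with z_{0.25} = -0.6745 and z_{0.82} = 0.9154.
Eliminate σ: μ = (z₂·x₁ − z₁·x₂)/(z₂ − z₁) = (0.9154·260 − (-0.6745)·430)/1.59 = 332.12.
Then σ = (x₂ − x₁)/(z₂ − z₁) = (430 − 260)/1.59 = 106.93.

μ = 332.12, σ = 106.93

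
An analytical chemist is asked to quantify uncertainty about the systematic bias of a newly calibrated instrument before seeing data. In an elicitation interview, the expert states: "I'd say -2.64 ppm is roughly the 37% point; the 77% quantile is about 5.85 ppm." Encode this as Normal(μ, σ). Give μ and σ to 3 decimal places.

μ = -0.009, σ = 7.929

For Normal(μ,σ), the p-quantile is μ + z_p·σ. Here z_{0.37} = -0.3319, z_{0.77} = 0.7388.
So -2.64 = μ − 0.3319σ and 5.85 = μ + 0.7388σ.
Subtracting: σ = (5.85 − -2.64)/(0.7388 − (-0.3319)) = 7.929.
Then μ = -2.64 − (-0.3319)·7.929 = -0.009.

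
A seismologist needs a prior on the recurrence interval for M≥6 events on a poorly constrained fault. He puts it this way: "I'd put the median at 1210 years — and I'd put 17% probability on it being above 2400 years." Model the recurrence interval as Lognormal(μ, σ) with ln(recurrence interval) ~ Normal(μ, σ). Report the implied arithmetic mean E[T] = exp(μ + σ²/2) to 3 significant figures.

If T ~ Lognormal(μ,σ) then ln T ~ Normal(μ,σ), so the p-quantile of ln T is μ + z_p·σ.
ln(1210) = 7.098 and ln(2400) = 7.783; z_{0.5} = 0, z_{0.83} = 0.9542.
σ = (7.783 − 7.098)/(0.9542 − (0)) = 0.718.
μ = 7.098 − (0)·0.718 = 7.098.
E[T] = exp(μ + σ²/2) = exp(7.098 + 0.2576) = 1570 years.

E[T] ≈ 1570 years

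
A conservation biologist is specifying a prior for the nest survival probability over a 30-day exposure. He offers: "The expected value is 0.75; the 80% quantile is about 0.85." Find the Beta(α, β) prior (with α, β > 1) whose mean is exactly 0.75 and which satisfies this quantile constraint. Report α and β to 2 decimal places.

α ≈ 10.33, β ≈ 3.44

With mean 0.75 fixed, write α = 0.75s, β = 0.25s where s = α+β.
Need P(θ < 0.85) = 0.8 under Beta(0.75s, 0.25s). Normal approximation: (q−m)/√(m(1−m)/s) ≈ z_{0.8} = 0.842, so s ≈ 0.75·0.25·(0.842)²/(0.85−0.75)² = 13.3.
At s = 13.3: P(θ<0.85) ≈ 0.794. Adjusting to match 0.8 gives s ≈ 13.78.
So α = 0.75·13.78 ≈ 10.33, β = 0.25·13.78 ≈ 3.44.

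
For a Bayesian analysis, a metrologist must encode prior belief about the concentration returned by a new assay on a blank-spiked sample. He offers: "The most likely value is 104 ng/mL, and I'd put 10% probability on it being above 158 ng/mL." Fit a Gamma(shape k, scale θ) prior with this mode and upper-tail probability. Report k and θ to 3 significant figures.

k ≈ 11.7, θ ≈ 9.76

Gamma(k,θ) with k>1 has mode (k−1)θ, so θ = 104/(k−1).
Need P(X < 158) = 0.9 with θ tied to k this way. Start at k = 2, θ = 104: P(X<158) ≈ 0.449.
Too low — raise k to concentrate. Iterating converges to k ≈ 11.7.
Then θ = 104/(11.7−1) ≈ 9.76.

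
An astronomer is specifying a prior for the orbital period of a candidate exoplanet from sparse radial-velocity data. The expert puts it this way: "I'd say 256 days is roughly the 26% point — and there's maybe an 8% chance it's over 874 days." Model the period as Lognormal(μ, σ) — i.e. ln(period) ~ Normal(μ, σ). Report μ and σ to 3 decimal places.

μ ≈ 5.931, σ ≈ 0.599

If T ~ Lognormal(μ,σ) then ln T ~ Normal(μ,σ), so the p-quantile of ln T is μ + z_p·σ.
ln(256) = 5.545 and ln(874) = 6.773; z_{0.26} = -0.6433, z_{0.92} = 1.405.
σ = (6.773 − 5.545)/(1.405 − (-0.6433)) = 0.599.
μ = 5.545 − (-0.6433)·0.599 = 5.931.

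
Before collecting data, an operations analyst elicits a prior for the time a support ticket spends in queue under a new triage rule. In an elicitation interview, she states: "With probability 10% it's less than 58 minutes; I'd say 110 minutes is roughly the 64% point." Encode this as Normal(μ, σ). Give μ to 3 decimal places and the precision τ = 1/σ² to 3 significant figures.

For Normal(μ,σ), the p-quantile is μ + z_p·σ. Here z_{0.1} = -1.282, z_{0.64} = 0.3585.
So 58 = μ − 1.282σ and 110 = μ + 0.3585σ.
Subtracting: σ = (110 − 58)/(0.3585 − (-1.282)) = 31.707.
Then μ = 58 − (-1.282)·31.707 = 98.634.
Precision τ = 1/σ² = 1/31.71² = 0.000995.

μ = 98.634, τ = 0.000995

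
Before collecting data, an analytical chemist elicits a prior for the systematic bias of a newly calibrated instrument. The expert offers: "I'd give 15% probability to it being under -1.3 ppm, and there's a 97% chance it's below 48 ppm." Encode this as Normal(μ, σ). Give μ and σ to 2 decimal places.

For Normal(μ,σ), the p-quantile is μ + z_p·σ. Here z_{0.15} = -1.036, z_{0.97} = 1.881.
So -1.3 = μ − 1.036σ and 48 = μ + 1.881σ.
Subtracting: σ = (48 − -1.3)/(1.881 − (-1.036)) = 16.90.
Then μ = -1.3 − (-1.036)·16.90 = 16.22.

μ = 16.22, σ = 16.90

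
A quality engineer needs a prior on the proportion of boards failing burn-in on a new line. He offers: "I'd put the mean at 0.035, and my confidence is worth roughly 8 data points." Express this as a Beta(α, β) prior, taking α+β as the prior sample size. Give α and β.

α = 0.28, β = 7.72

Under the effective-sample-size interpretation, Beta(α, β) has prior mean α/(α+β) and prior sample size α+β.
So α+β = 8 and α/(α+β) = 0.035, giving α = 0.035·8 = 0.28 and β = 8 − 0.28 = 7.72.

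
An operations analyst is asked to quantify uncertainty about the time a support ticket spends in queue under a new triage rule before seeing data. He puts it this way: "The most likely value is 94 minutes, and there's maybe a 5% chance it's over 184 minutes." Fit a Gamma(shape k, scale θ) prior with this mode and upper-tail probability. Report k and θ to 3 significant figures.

k ≈ 7.15, θ ≈ 15.3

Gamma(k,θ) with k>1 has mode (k−1)θ, so θ = 94/(k−1).
Need P(X < 184) = 0.95 with θ tied to k this way. Start at k = 2, θ = 94: P(X<184) ≈ 0.582.
Too low — raise k to concentrate. Iterating converges to k ≈ 7.15.
Then θ = 94/(7.15−1) ≈ 15.3.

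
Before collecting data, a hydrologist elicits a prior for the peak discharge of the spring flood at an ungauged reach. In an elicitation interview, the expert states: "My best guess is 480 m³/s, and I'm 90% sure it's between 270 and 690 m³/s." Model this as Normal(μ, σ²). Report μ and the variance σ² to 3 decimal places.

A symmetric 90% interval runs μ ± z·σ with z = 1.645.
Half-width = 210, so σ = 210/1.645 = 127.6709 and σ² = 16299.868.
μ is the stated best guess, 480.000.

μ = 480.000, σ² = 16299.868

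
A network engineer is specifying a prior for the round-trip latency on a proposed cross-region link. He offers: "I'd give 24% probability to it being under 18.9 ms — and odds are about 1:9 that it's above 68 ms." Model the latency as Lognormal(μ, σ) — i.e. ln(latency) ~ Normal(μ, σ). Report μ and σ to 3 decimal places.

If T ~ Lognormal(μ,σ) then ln T ~ Normal(μ,σ), so the p-quantile of ln T is μ + z_p·σ.
ln(18.9) = 2.939 and ln(68) = 4.22; z_{0.24} = -0.7063, z_{0.9} = 1.282.
σ = (4.22 − 2.939)/(1.282 − (-0.7063)) = 0.644.
μ = 2.939 − (-0.7063)·0.644 = 3.394.

μ ≈ 3.394, σ ≈ 0.644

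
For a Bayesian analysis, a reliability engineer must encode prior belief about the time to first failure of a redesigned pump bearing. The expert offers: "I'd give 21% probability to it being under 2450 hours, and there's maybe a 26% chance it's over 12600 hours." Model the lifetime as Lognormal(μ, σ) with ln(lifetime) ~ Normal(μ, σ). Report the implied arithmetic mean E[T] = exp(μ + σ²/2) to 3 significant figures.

E[T] ≈ 11500 hours

If T ~ Lognormal(μ,σ) then ln T ~ Normal(μ,σ), so the p-quantile of ln T is μ + z_p·σ.
ln(2450) = 7.804 and ln(12600) = 9.441; z_{0.21} = -0.8064, z_{0.74} = 0.6433.
σ = (9.441 − 7.804)/(0.6433 − (-0.8064)) = 1.130.
μ = 7.804 − (-0.8064)·1.130 = 8.715.
E[T] = exp(μ + σ²/2) = exp(8.715 + 0.6380) = 11500 hours.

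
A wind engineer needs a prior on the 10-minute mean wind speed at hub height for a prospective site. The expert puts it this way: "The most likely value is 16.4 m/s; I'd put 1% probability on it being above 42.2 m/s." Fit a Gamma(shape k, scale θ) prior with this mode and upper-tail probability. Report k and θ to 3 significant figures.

Gamma(k,θ) with k>1 has mode (k−1)θ, so θ = 16.4/(k−1).
Need P(X < 42.2) = 0.99 with θ tied to k this way. Start at k = 2, θ = 16.4: P(X<42.2) ≈ 0.727.
Too low — raise k to concentrate. Iterating converges to k ≈ 6.22.
Then θ = 16.4/(6.22−1) ≈ 3.14.

k ≈ 6.22, θ ≈ 3.14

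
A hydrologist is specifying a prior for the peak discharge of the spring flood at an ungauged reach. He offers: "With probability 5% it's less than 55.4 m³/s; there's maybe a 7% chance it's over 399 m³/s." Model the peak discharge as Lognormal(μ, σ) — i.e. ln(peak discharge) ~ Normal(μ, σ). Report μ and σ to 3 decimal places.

If T ~ Lognormal(μ,σ) then ln T ~ Normal(μ,σ), so the p-quantile of ln T is μ + z_p·σ.
ln(55.4) = 4.015 and ln(399) = 5.989; z_{0.05} = -1.645, z_{0.93} = 1.476.
σ = (5.989 − 4.015)/(1.476 − (-1.645)) = 0.633.
μ = 4.015 − (-1.645)·0.633 = 5.055.

μ ≈ 5.055, σ ≈ 0.633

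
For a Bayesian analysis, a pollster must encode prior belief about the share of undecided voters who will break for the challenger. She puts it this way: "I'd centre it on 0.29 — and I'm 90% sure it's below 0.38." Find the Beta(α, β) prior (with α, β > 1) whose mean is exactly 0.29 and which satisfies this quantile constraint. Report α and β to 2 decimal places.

α ≈ 12.54, β ≈ 30.69

With mean 0.29 fixed, write α = 0.29s, β = 0.71s where s = α+β.
Need P(θ < 0.38) = 0.9 under Beta(0.29s, 0.71s). Normal approximation: (q−m)/√(m(1−m)/s) ≈ z_{0.9} = 1.28, so s ≈ 0.29·0.71·(1.28)²/(0.38−0.29)² = 41.7.
At s = 41.7: P(θ<0.38) ≈ 0.896. Adjusting to match 0.9 gives s ≈ 43.23.
So α = 0.29·43.23 ≈ 12.54, β = 0.71·43.23 ≈ 30.69.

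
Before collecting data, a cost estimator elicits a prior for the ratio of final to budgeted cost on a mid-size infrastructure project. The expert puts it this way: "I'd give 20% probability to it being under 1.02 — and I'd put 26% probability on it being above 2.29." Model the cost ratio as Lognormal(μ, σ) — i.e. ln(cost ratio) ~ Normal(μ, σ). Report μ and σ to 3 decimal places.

If T ~ Lognormal(μ,σ) then ln T ~ Normal(μ,σ), so the p-quantile of ln T is μ + z_p·σ.
ln(1.02) = 0.0198 and ln(2.29) = 0.8286; z_{0.2} = -0.8416, z_{0.74} = 0.6433.
σ = (0.8286 − 0.0198)/(0.6433 − (-0.8416)) = 0.545.
μ = 0.0198 − (-0.8416)·0.545 = 0.478.

μ ≈ 0.478, σ ≈ 0.545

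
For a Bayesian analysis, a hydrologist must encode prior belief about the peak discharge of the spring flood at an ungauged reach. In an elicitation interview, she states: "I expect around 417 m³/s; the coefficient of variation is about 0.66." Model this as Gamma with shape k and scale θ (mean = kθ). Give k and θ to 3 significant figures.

For Gamma(k, scale θ): mean = kθ, variance = kθ², so CV = 1/√k.
CV = 0.66, hence k = 1/CV² = 2.3.
Then θ = mean/k = 417/2.3 = 182.

k ≈ 2.3, θ ≈ 182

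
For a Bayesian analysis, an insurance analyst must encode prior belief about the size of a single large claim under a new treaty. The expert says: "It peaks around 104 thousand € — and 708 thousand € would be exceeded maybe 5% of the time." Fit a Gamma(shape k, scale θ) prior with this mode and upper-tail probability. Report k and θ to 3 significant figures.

Gamma(k,θ) with k>1 has mode (k−1)θ, so θ = 104/(k−1).
Need P(X < 708) = 0.95 with θ tied to k this way. Start at k = 2, θ = 104: P(X<708) ≈ 0.991.
Too high — lower k to spread out. Iterating converges to k ≈ 1.6.
Then θ = 104/(1.6−1) ≈ 174.

k ≈ 1.6, θ ≈ 174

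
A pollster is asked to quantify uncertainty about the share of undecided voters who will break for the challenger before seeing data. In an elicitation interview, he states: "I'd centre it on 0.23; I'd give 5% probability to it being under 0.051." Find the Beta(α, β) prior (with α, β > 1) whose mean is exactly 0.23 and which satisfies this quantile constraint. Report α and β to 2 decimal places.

With mean 0.23 fixed, write α = 0.23s, β = 0.77s where s = α+β.
Need P(θ < 0.051) = 0.05 under Beta(0.23s, 0.77s). Normal approximation: (q−m)/√(m(1−m)/s) ≈ z_{0.05} = -1.64, so s ≈ 0.23·0.77·(-1.64)²/(0.051−0.23)² = 15.0.
At s = 15.0: P(θ<0.051) ≈ 0.014. Adjusting to match 0.05 gives s ≈ 9.12.
So α = 0.23·9.12 ≈ 2.10, β = 0.77·9.12 ≈ 7.02.

α ≈ 2.10, β ≈ 7.02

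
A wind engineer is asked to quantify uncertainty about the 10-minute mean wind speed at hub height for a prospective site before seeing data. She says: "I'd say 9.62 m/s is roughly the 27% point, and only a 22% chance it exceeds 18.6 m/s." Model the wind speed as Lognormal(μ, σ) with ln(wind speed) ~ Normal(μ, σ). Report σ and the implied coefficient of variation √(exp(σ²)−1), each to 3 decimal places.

If T ~ Lognormal(μ,σ) then ln T ~ Normal(μ,σ), so the p-quantile of ln T is μ + z_p·σ.
ln(9.62) = 2.264 and ln(18.6) = 2.923; z_{0.27} = -0.6128, z_{0.78} = 0.7722.
σ = (2.923 − 2.264)/(0.7722 − (-0.6128)) = 0.476.
μ = 2.264 − (-0.6128)·0.476 = 2.556.
CV = √(exp(σ²)−1) = √(exp(0.2266)−1) = 0.504.

σ ≈ 0.476, CV ≈ 0.504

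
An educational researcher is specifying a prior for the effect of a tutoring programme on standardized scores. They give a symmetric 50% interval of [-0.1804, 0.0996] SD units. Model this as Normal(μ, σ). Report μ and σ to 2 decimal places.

μ = -0.04, σ = 0.21

A symmetric 50% interval runs μ ± z·σ with z = 0.6745.
Half-width = 0.14, so σ = 0.14/0.6745 = 0.21.
μ is the interval midpoint, -0.04.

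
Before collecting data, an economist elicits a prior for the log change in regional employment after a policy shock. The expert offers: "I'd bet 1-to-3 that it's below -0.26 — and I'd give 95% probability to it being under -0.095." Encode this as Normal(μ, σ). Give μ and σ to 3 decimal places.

μ = -0.212, σ = 0.071

For Normal(μ,σ), the p-quantile is μ + z_p·σ. Here z_{0.25} = -0.6745, z_{0.95} = 1.645.
So -0.26 = μ − 0.6745σ and -0.095 = μ + 1.645σ.
Subtracting: σ = (-0.095 − -0.26)/(1.645 − (-0.6745)) = 0.071.
Then μ = -0.26 − (-0.6745)·0.071 = -0.212.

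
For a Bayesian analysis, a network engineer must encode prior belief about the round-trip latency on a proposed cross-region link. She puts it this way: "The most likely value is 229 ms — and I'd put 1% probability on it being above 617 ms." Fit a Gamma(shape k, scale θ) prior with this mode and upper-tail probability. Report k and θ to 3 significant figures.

Gamma(k,θ) with k>1 has mode (k−1)θ, so θ = 229/(k−1).
Need P(X < 617) = 0.99 with θ tied to k this way. Start at k = 2, θ = 229: P(X<617) ≈ 0.750.
Too low — raise k to concentrate. Iterating converges to k ≈ 5.7.
Then θ = 229/(5.7−1) ≈ 48.7.

k ≈ 5.7, θ ≈ 48.7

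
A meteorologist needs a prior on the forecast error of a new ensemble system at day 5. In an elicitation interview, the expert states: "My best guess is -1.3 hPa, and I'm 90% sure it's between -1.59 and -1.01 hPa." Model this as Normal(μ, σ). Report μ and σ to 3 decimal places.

μ = -1.300, σ = 0.176

A symmetric 90% interval runs μ ± z·σ with z = 1.645.
Half-width = 0.29, so σ = 0.29/1.645 = 0.176.
μ is the stated best guess, -1.300.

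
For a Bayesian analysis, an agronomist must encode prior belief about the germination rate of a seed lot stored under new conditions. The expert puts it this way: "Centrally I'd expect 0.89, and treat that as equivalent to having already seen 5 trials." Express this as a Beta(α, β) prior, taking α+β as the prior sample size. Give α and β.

α = 4.45, β = 0.55

Under the effective-sample-size interpretation, Beta(α, β) has prior mean α/(α+β) and prior sample size α+β.
So α+β = 5 and α/(α+β) = 0.89, giving α = 0.89·5 = 4.45 and β = 5 − 4.45 = 0.55.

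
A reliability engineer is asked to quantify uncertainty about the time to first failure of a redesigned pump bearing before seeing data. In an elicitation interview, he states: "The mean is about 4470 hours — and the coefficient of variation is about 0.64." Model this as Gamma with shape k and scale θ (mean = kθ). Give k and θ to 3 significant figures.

k ≈ 2.44, θ ≈ 1830

For Gamma(k, scale θ): mean = kθ, variance = kθ², so CV = 1/√k.
CV = 0.64, hence k = 1/CV² = 2.44.
Then θ = mean/k = 4470/2.44 = 1830.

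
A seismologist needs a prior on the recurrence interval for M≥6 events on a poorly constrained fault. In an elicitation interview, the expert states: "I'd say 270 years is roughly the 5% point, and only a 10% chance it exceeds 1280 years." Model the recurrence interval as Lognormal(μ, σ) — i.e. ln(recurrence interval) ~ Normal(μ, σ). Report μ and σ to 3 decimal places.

μ ≈ 6.473, σ ≈ 0.532

If T ~ Lognormal(μ,σ) then ln T ~ Normal(μ,σ), so the p-quantile of ln T is μ + z_p·σ.
ln(270) = 5.598 and ln(1280) = 7.155; z_{0.05} = -1.645, z_{0.9} = 1.282.
σ = (7.155 − 5.598)/(1.282 − (-1.645)) = 0.532.
μ = 5.598 − (-1.645)·0.532 = 6.473.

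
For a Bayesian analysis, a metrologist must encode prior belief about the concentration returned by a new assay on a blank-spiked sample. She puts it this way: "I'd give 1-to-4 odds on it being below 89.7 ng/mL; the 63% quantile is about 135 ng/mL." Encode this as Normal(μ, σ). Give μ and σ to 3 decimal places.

For Normal(μ,σ), the p-quantile is μ + z_p·σ. Here z_{0.2} = -0.8416, z_{0.63} = 0.3319.
So 89.7 = μ − 0.8416σ and 135 = μ + 0.3319σ.
Subtracting: σ = (135 − 89.7)/(0.3319 − (-0.8416)) = 38.603.
Then μ = 89.7 − (-0.8416)·38.603 = 122.189.

μ = 122.189, σ = 38.603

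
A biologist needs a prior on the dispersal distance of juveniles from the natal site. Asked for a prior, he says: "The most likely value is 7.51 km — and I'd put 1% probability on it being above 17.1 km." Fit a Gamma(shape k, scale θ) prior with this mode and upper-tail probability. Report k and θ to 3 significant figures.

Gamma(k,θ) with k>1 has mode (k−1)θ, so θ = 7.51/(k−1).
Need P(X < 17.1) = 0.99 with θ tied to k this way. Start at k = 2, θ = 7.51: P(X<17.1) ≈ 0.664.
Too low — raise k to concentrate. Iterating converges to k ≈ 8.07.
Then θ = 7.51/(8.07−1) ≈ 1.06.

k ≈ 8.07, θ ≈ 1.06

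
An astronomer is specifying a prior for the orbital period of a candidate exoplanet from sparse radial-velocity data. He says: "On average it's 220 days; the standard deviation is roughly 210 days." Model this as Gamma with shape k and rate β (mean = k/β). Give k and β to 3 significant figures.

k ≈ 1.1, β ≈ 0.00499

For Gamma(k, rate β): mean = k/β, variance = k/β², so CV = 1/√k.
CV = SD/mean = 210/220 = 0.9545, hence k = 1/CV² = 1.1.
Then β = k/mean = 1.1/220 = 0.00499.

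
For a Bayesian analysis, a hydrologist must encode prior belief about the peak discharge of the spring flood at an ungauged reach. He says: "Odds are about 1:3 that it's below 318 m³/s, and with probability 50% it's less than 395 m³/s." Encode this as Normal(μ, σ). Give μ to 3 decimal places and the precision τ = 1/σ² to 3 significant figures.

The p-quantile of Normal(μ,σ) is μ + z_p·σ, with z_{0.25} = -0.6745 and z_{0.5} = 0.
Eliminate σ: μ = (z₂·x₁ − z₁·x₂)/(z₂ − z₁) = (0·318 − (-0.6745)·395)/0.6745 = 395.000.
Then σ = (x₂ − x₁)/(z₂ − z₁) = (395 − 318)/0.6745 = 114.160.
Precision τ = 1/σ² = 1/114.2² = 7.67e-05.

μ = 395.000, τ = 7.67e-05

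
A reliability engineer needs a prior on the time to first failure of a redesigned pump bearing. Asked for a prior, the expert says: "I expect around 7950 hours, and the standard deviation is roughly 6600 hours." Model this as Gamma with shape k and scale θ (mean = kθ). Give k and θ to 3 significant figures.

For Gamma(k, scale θ): mean = kθ, variance = kθ², so CV = 1/√k.
CV = SD/mean = 6600/7950 = 0.8302, hence k = 1/CV² = 1.45.
Then θ = mean/k = 7950/1.45 = 5480.

k ≈ 1.45, θ ≈ 5480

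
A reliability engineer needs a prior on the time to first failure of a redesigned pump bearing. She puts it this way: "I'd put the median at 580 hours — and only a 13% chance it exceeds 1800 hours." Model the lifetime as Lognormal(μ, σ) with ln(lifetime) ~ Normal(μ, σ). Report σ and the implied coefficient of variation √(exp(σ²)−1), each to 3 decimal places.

σ ≈ 1.005, CV ≈ 1.322

If T ~ Lognormal(μ,σ) then ln T ~ Normal(μ,σ), so the p-quantile of ln T is μ + z_p·σ.
ln(580) = 6.363 and ln(1800) = 7.496; z_{0.5} = 0, z_{0.87} = 1.126.
σ = (7.496 − 6.363)/(1.126 − (0)) = 1.005.
μ = 6.363 − (0)·1.005 = 6.363.
CV = √(exp(σ²)−1) = √(exp(1.0109)−1) = 1.322.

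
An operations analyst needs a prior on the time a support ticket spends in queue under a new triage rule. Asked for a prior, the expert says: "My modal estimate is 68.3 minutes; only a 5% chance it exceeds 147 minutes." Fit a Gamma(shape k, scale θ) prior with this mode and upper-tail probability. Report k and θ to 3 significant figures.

Gamma(k,θ) with k>1 has mode (k−1)θ, so θ = 68.3/(k−1).
Need P(X < 147) = 0.95 with θ tied to k this way. Start at k = 2, θ = 68.3: P(X<147) ≈ 0.634.
Too low — raise k to concentrate. Iterating converges to k ≈ 5.69.
Then θ = 68.3/(5.69−1) ≈ 14.6.

k ≈ 5.69, θ ≈ 14.6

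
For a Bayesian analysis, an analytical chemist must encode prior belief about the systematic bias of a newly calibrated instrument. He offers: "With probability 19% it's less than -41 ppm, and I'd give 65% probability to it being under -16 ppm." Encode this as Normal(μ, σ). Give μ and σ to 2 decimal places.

μ = -23.63, σ = 19.79

The p-quantile of Normal(μ,σ) is μ + z_p·σ, with z_{0.19} = -0.8779 and z_{0.65} = 0.3853.
Eliminate σ: μ = (z₂·x₁ − z₁·x₂)/(z₂ − z₁) = (0.3853·-41 − (-0.8779)·-16)/1.263 = -23.63.
Then σ = (x₂ − x₁)/(z₂ − z₁) = (-16 − -41)/1.263 = 19.79.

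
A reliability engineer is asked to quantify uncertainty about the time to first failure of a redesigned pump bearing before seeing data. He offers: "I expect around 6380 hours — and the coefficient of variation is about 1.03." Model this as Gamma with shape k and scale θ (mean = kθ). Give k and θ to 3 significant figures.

For Gamma(k, scale θ): mean = kθ, variance = kθ², so CV = 1/√k.
CV = 1.03, hence k = 1/CV² = 0.943.
Then θ = mean/k = 6380/0.943 = 6770.

k ≈ 0.943, θ ≈ 6770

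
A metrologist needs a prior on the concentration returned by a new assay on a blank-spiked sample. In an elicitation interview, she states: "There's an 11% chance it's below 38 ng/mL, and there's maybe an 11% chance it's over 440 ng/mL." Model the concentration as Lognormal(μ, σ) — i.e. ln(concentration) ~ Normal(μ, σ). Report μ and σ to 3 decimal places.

If T ~ Lognormal(μ,σ) then ln T ~ Normal(μ,σ), so the p-quantile of ln T is μ + z_p·σ.
ln(38) = 3.638 and ln(440) = 6.087; z_{0.11} = -1.227, z_{0.89} = 1.227.
σ = (6.087 − 3.638)/(1.227 − (-1.227)) = 0.998.
μ = 3.638 − (-1.227)·0.998 = 4.862.

μ ≈ 4.862, σ ≈ 0.998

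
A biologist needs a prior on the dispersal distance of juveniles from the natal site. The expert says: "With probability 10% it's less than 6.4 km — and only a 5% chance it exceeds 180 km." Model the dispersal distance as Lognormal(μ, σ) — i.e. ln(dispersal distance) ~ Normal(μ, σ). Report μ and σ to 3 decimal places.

If T ~ Lognormal(μ,σ) then ln T ~ Normal(μ,σ), so the p-quantile of ln T is μ + z_p·σ.
ln(6.4) = 1.856 and ln(180) = 5.193; z_{0.1} = -1.282, z_{0.95} = 1.645.
σ = (5.193 − 1.856)/(1.645 − (-1.282)) = 1.140.
μ = 1.856 − (-1.282)·1.140 = 3.318.

μ ≈ 3.318, σ ≈ 1.140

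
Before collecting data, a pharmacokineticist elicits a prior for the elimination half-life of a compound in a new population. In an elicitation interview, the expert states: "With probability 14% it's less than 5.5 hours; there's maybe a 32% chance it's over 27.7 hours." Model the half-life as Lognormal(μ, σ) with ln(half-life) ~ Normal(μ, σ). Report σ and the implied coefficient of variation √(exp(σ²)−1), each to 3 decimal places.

If T ~ Lognormal(μ,σ) then ln T ~ Normal(μ,σ), so the p-quantile of ln T is μ + z_p·σ.
ln(5.5) = 1.705 and ln(27.7) = 3.321; z_{0.14} = -1.08, z_{0.68} = 0.4677.
σ = (3.321 − 1.705)/(0.4677 − (-1.08)) = 1.044.
μ = 1.705 − (-1.08)·1.044 = 2.833.
CV = √(exp(σ²)−1) = √(exp(1.0907)−1) = 1.406.

σ ≈ 1.044, CV ≈ 1.406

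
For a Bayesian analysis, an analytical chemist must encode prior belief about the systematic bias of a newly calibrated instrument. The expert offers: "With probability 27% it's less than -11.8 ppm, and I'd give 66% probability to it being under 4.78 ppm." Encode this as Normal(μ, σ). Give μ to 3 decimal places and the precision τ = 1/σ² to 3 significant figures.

For Normal(μ,σ), the p-quantile is μ + z_p·σ. Here z_{0.27} = -0.6128, z_{0.66} = 0.4125.
So -11.8 = μ − 0.6128σ and 4.78 = μ + 0.4125σ.
Subtracting: σ = (4.78 − -11.8)/(0.4125 − (-0.6128)) = 16.171.
Then μ = -11.8 − (-0.6128)·16.171 = -1.890.
Precision τ = 1/σ² = 1/16.17² = 0.00382.

μ = -1.890, τ = 0.00382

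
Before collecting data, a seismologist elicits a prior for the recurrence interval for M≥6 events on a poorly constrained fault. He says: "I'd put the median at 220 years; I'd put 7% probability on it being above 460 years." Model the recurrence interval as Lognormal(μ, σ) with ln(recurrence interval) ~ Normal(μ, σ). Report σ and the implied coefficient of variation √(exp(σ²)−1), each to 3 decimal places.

σ ≈ 0.500, CV ≈ 0.533

If T ~ Lognormal(μ,σ) then ln T ~ Normal(μ,σ), so the p-quantile of ln T is μ + z_p·σ.
ln(220) = 5.394 and ln(460) = 6.131; z_{0.5} = 0, z_{0.93} = 1.476.
σ = (6.131 − 5.394)/(1.476 − (0)) = 0.500.
μ = 5.394 − (0)·0.500 = 5.394.
CV = √(exp(σ²)−1) = √(exp(0.2498)−1) = 0.533.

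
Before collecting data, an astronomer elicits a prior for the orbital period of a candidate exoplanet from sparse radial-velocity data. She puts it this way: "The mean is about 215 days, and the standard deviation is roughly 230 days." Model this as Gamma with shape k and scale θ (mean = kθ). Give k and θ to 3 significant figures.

For Gamma(k, scale θ): mean = kθ, variance = kθ², so CV = 1/√k.
CV = SD/mean = 230/215 = 1.07, hence k = 1/CV² = 0.874.
Then θ = mean/k = 215/0.874 = 246.

k ≈ 0.874, θ ≈ 246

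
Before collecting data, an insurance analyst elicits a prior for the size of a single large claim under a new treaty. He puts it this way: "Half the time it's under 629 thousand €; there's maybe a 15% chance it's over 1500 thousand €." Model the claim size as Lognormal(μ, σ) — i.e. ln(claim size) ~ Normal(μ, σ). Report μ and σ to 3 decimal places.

μ ≈ 6.444, σ ≈ 0.839

If T ~ Lognormal(μ,σ) then ln T ~ Normal(μ,σ), so the p-quantile of ln T is μ + z_p·σ.
ln(629) = 6.444 and ln(1500) = 7.313; z_{0.5} = 0, z_{0.85} = 1.036.
σ = (7.313 − 6.444)/(1.036 − (0)) = 0.839.
μ = 6.444 − (0)·0.839 = 6.444.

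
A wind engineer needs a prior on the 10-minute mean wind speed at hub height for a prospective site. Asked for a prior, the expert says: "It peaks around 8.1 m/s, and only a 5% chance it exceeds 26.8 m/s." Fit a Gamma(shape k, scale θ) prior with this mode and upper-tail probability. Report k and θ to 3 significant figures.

Gamma(k,θ) with k>1 has mode (k−1)θ, so θ = 8.1/(k−1).
Need P(X < 26.8) = 0.95 with θ tied to k this way. Start at k = 2, θ = 8.1: P(X<26.8) ≈ 0.842.
Too low — raise k to concentrate. Iterating converges to k ≈ 2.82.
Then θ = 8.1/(2.82−1) ≈ 4.45.

k ≈ 2.82, θ ≈ 4.45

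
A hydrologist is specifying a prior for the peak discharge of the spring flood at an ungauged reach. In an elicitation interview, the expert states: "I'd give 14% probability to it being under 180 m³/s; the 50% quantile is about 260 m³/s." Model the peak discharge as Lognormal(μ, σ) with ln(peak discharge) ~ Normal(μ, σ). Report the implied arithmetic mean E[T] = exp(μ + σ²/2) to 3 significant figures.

If T ~ Lognormal(μ,σ) then ln T ~ Normal(μ,σ), so the p-quantile of ln T is μ + z_p·σ.
ln(180) = 5.193 and ln(260) = 5.561; z_{0.14} = -1.08, z_{0.5} = 0.
σ = (5.561 − 5.193)/(0 − (-1.08)) = 0.340.
μ = 5.193 − (-1.08)·0.340 = 5.561.
E[T] = exp(μ + σ²/2) = exp(5.561 + 0.0579) = 276 m³/s.

E[T] ≈ 276 m³/s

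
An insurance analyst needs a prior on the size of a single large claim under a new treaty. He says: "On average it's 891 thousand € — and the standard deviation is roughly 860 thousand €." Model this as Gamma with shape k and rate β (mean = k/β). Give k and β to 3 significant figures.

For Gamma(k, rate β): mean = k/β, variance = k/β², so CV = 1/√k.
CV = SD/mean = 860/891 = 0.9652, hence k = 1/CV² = 1.07.
Then β = k/mean = 1.07/891 = 0.0012.

k ≈ 1.07, β ≈ 0.0012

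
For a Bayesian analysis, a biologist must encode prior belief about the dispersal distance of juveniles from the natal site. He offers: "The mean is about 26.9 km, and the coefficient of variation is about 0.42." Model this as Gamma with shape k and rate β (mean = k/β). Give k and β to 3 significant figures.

For Gamma(k, rate β): mean = k/β, variance = k/β², so CV = 1/√k.
CV = 0.42, hence k = 1/CV² = 5.67.
Then β = k/mean = 5.67/26.9 = 0.211.

k ≈ 5.67, β ≈ 0.211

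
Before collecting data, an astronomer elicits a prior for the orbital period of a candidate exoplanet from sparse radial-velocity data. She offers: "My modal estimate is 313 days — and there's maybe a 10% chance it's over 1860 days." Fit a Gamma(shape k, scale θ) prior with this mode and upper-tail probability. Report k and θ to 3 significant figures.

Gamma(k,θ) with k>1 has mode (k−1)θ, so θ = 313/(k−1).
Need P(X < 1860) = 0.9 with θ tied to k this way. Start at k = 2, θ = 313: P(X<1860) ≈ 0.982.
Too high — lower k to spread out. Iterating converges to k ≈ 1.54.
Then θ = 313/(1.54−1) ≈ 585.

k ≈ 1.54, θ ≈ 585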